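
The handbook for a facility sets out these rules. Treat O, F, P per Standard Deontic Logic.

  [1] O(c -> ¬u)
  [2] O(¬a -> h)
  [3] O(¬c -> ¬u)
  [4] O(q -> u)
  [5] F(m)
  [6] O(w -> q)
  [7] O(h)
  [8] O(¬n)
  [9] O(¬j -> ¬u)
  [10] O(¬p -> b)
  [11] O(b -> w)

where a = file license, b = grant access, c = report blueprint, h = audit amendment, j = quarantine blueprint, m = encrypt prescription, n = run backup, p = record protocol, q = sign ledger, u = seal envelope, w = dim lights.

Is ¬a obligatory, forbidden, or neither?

Neither

Premise 2 is O(¬a -> h); even if O(h) held, inferring O(¬a) would be affirming the consequent — invalid.
No premise or chain of K-axiom applications forces O(¬a), and none forces O(a). So ¬a is neither obligatory nor forbidden under these norms.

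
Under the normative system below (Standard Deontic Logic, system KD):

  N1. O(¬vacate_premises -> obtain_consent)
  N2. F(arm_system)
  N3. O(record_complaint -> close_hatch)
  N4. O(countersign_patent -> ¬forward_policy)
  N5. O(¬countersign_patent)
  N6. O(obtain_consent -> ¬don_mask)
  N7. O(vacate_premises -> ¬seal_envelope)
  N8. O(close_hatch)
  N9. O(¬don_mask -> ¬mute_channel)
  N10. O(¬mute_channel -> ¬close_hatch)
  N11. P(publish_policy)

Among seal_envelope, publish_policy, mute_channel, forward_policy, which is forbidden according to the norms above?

seal_envelope

Premise 8 gives O(close_hatch).
Premise 10, O(¬mute_channel -> ¬close_hatch), contraposes to O(close_hatch -> mute_channel); with O(close_hatch) we get O(mute_channel).
The contrapositive of premise 9 (O(¬don_mask -> ¬mute_channel)) is O(mute_channel -> don_mask), and O(mute_channel) is already established, so O(don_mask).
Premise 6 is O(obtain_consent -> ¬don_mask); contrapositively O(don_mask -> ¬obtain_consent). Since O(don_mask) holds, K gives O(¬obtain_consent).
The contrapositive of premise 1 (O(¬vacate_premises -> obtain_consent)) is O(¬obtain_consent -> vacate_premises), and O(¬obtain_consent) is already established, so O(vacate_premises).
Applying K to premise 7 (O(vacate_premises -> ¬seal_envelope)) and O(vacate_premises) yields O(¬seal_envelope).
So O(¬seal_envelope) holds, i.e. seal_envelope is forbidden. None of the other listed options is forbidden under the premises.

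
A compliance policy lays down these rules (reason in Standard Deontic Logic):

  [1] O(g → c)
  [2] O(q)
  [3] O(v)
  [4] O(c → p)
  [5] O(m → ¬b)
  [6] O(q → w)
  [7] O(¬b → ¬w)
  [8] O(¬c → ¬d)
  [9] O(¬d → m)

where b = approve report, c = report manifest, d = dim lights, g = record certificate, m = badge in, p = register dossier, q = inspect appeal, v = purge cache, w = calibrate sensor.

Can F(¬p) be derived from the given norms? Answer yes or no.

Premise 2 gives O(q).
From O(q) and premise 6, O(q → w), we obtain O(w).
Premise 7 is O(¬b → ¬w); contrapositively O(w → b). Since O(w) holds, K gives O(b).
Premise 5, O(m → ¬b), contraposes to O(b → ¬m); with O(b) we get O(¬m).
Premise 9, O(¬d → m), contraposes to O(¬m → d); with O(¬m) we get O(d).
Premise 8 is O(¬c → ¬d); contrapositively O(d → c). Since O(d) holds, K gives O(c).
Applying K to premise 4 (O(c → p)) and O(c) yields O(p).
Premises 1, 3 do not contribute to this derivation.
So O(p) holds, i.e. F(¬p). The claim follows.

Yes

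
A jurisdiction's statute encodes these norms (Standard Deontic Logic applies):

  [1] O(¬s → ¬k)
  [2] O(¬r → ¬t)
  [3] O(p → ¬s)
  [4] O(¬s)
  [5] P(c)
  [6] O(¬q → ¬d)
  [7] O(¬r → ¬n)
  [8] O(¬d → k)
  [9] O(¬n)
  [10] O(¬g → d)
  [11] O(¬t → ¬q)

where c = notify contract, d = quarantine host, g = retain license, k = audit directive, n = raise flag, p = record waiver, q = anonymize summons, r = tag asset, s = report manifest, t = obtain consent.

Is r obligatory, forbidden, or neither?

Obligatory

From premise 4 we have O(¬s).
From O(¬s) and premise 1, O(¬s → ¬k), we obtain O(¬k).
The contrapositive of premise 8 (O(¬d → k)) is O(¬k → d), and O(¬k) is already established, so O(d).
The contrapositive of premise 6 (O(¬q → ¬d)) is O(d → q), and O(d) is already established, so O(q).
The contrapositive of premise 11 (O(¬t → ¬q)) is O(q → t), and O(q) is already established, so O(t).
The contrapositive of premise 2 (O(¬r → ¬t)) is O(t → r), and O(t) is already established, so O(r).
Premises 3, 5, 7, 9, 10 do not contribute to this derivation.
Hence r is obligatory.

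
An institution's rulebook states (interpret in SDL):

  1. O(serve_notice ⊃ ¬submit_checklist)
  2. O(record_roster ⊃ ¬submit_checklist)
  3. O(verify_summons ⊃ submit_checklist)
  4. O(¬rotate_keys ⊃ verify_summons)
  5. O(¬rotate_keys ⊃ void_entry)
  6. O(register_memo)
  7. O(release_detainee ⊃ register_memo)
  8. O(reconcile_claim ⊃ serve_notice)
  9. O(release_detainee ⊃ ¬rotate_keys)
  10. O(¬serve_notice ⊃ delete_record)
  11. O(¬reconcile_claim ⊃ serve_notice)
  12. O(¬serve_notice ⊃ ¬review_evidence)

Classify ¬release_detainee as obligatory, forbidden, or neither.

Premises 11 and 8 cover both cases: O(¬reconcile_claim ⊃ serve_notice) and O(reconcile_claim ⊃ serve_notice). Since ¬reconcile_claim ∨ reconcile_claim is a tautology, O(serve_notice) follows.
Applying K to premise 1 (O(serve_notice ⊃ ¬submit_checklist)) and O(serve_notice) yields O(¬submit_checklist).
Premise 3 is O(verify_summons ⊃ submit_checklist); contrapositively O(¬submit_checklist ⊃ ¬verify_summons). Since O(¬submit_checklist) holds, K gives O(¬verify_summons).
Premise 4, O(¬rotate_keys ⊃ verify_summons), contraposes to O(¬verify_summons ⊃ rotate_keys); with O(¬verify_summons) we get O(rotate_keys).
The contrapositive of premise 9 (O(release_detainee ⊃ ¬rotate_keys)) is O(rotate_keys ⊃ ¬release_detainee), and O(rotate_keys) is already established, so O(¬release_detainee).
Premises 2, 5, 6, 7, 10, 12 do not contribute to this derivation.
Hence ¬release_detainee is obligatory.

Obligatory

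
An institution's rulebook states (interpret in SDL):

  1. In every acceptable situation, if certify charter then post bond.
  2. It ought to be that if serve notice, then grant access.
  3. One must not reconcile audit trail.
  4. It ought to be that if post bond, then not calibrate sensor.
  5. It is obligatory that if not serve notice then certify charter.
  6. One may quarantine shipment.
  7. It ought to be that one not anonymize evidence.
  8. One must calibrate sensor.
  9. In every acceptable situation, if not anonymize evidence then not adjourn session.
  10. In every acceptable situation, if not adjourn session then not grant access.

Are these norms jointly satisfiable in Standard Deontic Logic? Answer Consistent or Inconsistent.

From premise 8 we have O(calibrate_sensor).
The contrapositive of premise 4 (O(post_bond → ¬calibrate_sensor)) is O(calibrate_sensor → ¬post_bond), and O(calibrate_sensor) is already established, so O(¬post_bond).
Premise 1 is O(certify_charter → post_bond); contrapositively O(¬post_bond → ¬certify_charter). Since O(¬post_bond) holds, K gives O(¬certify_charter).
The contrapositive of premise 5 (O(¬serve_notice → certify_charter)) is O(¬certify_charter → serve_notice), and O(¬certify_charter) is already established, so O(serve_notice).
Premise 2 is O(serve_notice → grant_access); since O(serve_notice), deontic closure gives O(grant_access).
Premise 10 is O(¬adjourn_session → ¬grant_access); contrapositively O(grant_access → adjourn_session). Since O(grant_access) holds, K gives O(adjourn_session).
The contrapositive of premise 9 (O(¬anonymize_evidence → ¬adjourn_session)) is O(adjourn_session → anonymize_evidence), and O(adjourn_session) is already established, so O(anonymize_evidence).
But premise 7 directly asserts O(¬anonymize_evidence).
We now have both O(anonymize_evidence) and O(¬anonymize_evidence) — anonymize_evidence is simultaneously obligatory and forbidden, violating the D-axiom.

Inconsistent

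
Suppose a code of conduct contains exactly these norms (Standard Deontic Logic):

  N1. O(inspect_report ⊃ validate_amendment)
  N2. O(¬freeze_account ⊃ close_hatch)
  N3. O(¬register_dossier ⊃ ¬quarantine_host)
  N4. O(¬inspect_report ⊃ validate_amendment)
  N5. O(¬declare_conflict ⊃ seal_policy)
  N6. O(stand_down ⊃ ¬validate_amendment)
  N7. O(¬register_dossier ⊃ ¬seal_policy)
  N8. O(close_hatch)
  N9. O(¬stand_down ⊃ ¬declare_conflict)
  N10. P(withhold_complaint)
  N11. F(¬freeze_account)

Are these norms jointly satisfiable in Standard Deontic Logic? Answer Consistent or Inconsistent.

Consistent

Premise 2 is O(¬freeze_account ⊃ close_hatch); even if O(close_hatch) held, inferring O(¬freeze_account) would be affirming the consequent — invalid.
So O(¬freeze_account) is not derivable, and the apparent clash with O(freeze_account) does not arise.
A world satisfying every obligation exists (e.g. close_hatch=true, declare_conflict=false, freeze_account=true, inspect_report=false, quarantine_host=false, register_dossier=true, seal_policy=true, stand_down=false, validate_amendment=true, withhold_complaint=false); no atom is both obligatory and forbidden, so the set is consistent.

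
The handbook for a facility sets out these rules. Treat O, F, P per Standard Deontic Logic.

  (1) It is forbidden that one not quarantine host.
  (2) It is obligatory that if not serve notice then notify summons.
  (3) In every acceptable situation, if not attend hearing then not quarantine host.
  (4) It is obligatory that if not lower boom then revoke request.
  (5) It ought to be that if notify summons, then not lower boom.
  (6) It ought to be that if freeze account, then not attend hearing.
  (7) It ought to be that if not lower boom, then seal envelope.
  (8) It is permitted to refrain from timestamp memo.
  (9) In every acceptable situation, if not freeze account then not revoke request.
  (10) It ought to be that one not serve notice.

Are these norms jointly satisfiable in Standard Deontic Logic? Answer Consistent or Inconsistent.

F(¬quarantine_host) at premise 1 means O(quarantine_host).
Premise 3 is O(¬attend_hearing → ¬quarantine_host); contrapositively O(quarantine_host → attend_hearing). Since O(quarantine_host) holds, K gives O(attend_hearing).
Premise 6, O(freeze_account → ¬attend_hearing), contraposes to O(attend_hearing → ¬freeze_account); with O(attend_hearing) we get O(¬freeze_account).
Premise 9 is O(¬freeze_account → ¬revoke_request); since O(¬freeze_account), deontic closure gives O(¬revoke_request).
The contrapositive of premise 4 (O(¬lower_boom → revoke_request)) is O(¬revoke_request → lower_boom), and O(¬revoke_request) is already established, so O(lower_boom).
Premise 5 is O(notify_summons → ¬lower_boom); contrapositively O(lower_boom → ¬notify_summons). Since O(lower_boom) holds, K gives O(¬notify_summons).
The contrapositive of premise 2 (O(¬serve_notice → notify_summons)) is O(¬notify_summons → serve_notice), and O(¬notify_summons) is already established, so O(serve_notice).
However, premise 10 gives O(¬serve_notice).
We now have both O(serve_notice) and O(¬serve_notice) — serve_notice is simultaneously obligatory and forbidden, violating the D-axiom.

Inconsistent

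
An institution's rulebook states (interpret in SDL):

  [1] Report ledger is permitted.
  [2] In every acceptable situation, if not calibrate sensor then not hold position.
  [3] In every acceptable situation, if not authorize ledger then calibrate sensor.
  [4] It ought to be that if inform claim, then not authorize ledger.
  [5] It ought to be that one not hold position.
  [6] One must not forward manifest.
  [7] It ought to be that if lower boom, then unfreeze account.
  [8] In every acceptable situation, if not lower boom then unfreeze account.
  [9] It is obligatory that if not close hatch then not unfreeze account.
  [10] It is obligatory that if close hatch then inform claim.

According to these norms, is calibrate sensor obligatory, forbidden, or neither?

Premises 8 and 7 cover both cases: O(¬lower_boom → unfreeze_account) and O(lower_boom → unfreeze_account). Since ¬lower_boom ∨ lower_boom is a tautology, O(unfreeze_account) follows.
Premise 9, O(¬close_hatch → ¬unfreeze_account), contraposes to O(unfreeze_account → close_hatch); with O(unfreeze_account) we get O(close_hatch).
With premise 10, O(close_hatch → inform_claim), the K-axiom yields O(inform_claim).
With premise 4, O(inform_claim → ¬authorize_ledger), the K-axiom yields O(¬authorize_ledger).
From O(¬authorize_ledger) and premise 3, O(¬authorize_ledger → calibrate_sensor), we obtain O(calibrate_sensor).
Premises 1, 2, 5, 6 do not contribute to this derivation.
Hence calibrate_sensor is obligatory.

Obligatory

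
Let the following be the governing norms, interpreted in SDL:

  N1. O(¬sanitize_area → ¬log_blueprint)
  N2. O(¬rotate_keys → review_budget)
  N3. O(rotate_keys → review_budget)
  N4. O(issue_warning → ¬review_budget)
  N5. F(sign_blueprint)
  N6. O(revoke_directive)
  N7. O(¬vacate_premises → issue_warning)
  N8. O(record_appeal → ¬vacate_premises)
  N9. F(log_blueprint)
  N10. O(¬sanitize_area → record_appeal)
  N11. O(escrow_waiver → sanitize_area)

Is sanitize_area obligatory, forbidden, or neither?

Premises 3 and 2 cover both cases: O(rotate_keys → review_budget) and O(¬rotate_keys → review_budget). Since rotate_keys ∨ ¬rotate_keys is a tautology, O(review_budget) follows.
Premise 4 is O(issue_warning → ¬review_budget); contrapositively O(review_budget → ¬issue_warning). Since O(review_budget) holds, K gives O(¬issue_warning).
The contrapositive of premise 7 (O(¬vacate_premises → issue_warning)) is O(¬issue_warning → vacate_premises), and O(¬issue_warning) is already established, so O(vacate_premises).
The contrapositive of premise 8 (O(record_appeal → ¬vacate_premises)) is O(vacate_premises → ¬record_appeal), and O(vacate_premises) is already established, so O(¬record_appeal).
The contrapositive of premise 10 (O(¬sanitize_area → record_appeal)) is O(¬record_appeal → sanitize_area), and O(¬record_appeal) is already established, so O(sanitize_area).
Premises 1, 5, 6, 9, 11 do not contribute to this derivation.
Hence sanitize_area is obligatory.

Obligatory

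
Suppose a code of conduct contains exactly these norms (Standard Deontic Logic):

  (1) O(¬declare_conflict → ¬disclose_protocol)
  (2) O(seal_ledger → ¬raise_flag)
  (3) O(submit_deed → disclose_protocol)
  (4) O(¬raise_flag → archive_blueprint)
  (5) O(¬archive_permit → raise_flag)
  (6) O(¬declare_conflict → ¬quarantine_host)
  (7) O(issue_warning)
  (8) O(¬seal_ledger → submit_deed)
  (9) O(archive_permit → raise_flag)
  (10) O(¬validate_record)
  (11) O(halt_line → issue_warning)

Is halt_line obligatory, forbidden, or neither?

Premise 11 is O(halt_line → issue_warning); even if O(issue_warning) held, inferring O(halt_line) would be affirming the consequent — invalid.
No premise or chain of K-axiom applications forces O(halt_line), and none forces O(¬halt_line). So halt_line is neither obligatory nor forbidden under these norms.

Neither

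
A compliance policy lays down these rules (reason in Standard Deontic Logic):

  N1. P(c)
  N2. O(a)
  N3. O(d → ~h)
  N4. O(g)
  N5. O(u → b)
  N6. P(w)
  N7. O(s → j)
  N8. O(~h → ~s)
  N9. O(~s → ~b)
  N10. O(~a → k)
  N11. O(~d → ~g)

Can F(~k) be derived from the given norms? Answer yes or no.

No

Premise 10 is O(~a → k), but O(~a) is not derivable from the premises, so it does not yield O(k).
No other premise forces O(k). An ideal world satisfying every premise can still have ~k true, so F(~k) is not derivable.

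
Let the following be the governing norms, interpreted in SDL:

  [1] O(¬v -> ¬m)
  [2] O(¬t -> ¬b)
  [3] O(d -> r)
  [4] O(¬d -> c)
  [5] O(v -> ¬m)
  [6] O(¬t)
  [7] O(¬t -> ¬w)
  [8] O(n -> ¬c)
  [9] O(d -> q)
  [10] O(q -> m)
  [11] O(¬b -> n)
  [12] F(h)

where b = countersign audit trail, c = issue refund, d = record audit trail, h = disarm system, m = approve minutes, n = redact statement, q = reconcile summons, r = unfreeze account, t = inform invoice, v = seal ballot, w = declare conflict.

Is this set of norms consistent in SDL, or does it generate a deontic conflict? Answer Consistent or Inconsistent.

Inconsistent

Premises 1 and 5 are O(¬v -> ¬m) and O(v -> ¬m); every ideal world satisfies ¬v or v, so in either case ¬m holds — hence O(¬m).
Premise 10 is O(q -> m); contrapositively O(¬m -> ¬q). Since O(¬m) holds, K gives O(¬q).
Premise 9, O(d -> q), contraposes to O(¬q -> ¬d); with O(¬q) we get O(¬d).
Premise 4 is O(¬d -> c); since O(¬d), deontic closure gives O(c).
Premise 8 is O(n -> ¬c); contrapositively O(c -> ¬n). Since O(c) holds, K gives O(¬n).
Premise 11, O(¬b -> n), contraposes to O(¬n -> b); with O(¬n) we get O(b).
The contrapositive of premise 2 (O(¬t -> ¬b)) is O(b -> t), and O(b) is already established, so O(t).
Yet premise 6 states O(¬t).
We now have both O(t) and O(¬t) — t is simultaneously obligatory and forbidden, violating the D-axiom.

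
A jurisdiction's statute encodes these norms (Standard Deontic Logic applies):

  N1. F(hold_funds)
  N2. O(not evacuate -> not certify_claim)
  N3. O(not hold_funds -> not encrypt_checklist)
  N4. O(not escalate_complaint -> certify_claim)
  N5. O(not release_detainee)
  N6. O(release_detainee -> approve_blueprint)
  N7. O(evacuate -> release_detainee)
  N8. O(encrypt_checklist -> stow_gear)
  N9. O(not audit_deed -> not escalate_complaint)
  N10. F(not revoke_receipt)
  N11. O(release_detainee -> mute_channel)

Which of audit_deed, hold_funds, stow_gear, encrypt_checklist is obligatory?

Premise 5 gives O(not release_detainee).
The contrapositive of premise 7 (O(evacuate -> release_detainee)) is O(not release_detainee -> not evacuate), and O(not release_detainee) is already established, so O(not evacuate).
With premise 2, O(not evacuate -> not certify_claim), the K-axiom yields O(not certify_claim).
Premise 4, O(not escalate_complaint -> certify_claim), contraposes to O(not certify_claim -> escalate_complaint); with O(not certify_claim) we get O(escalate_complaint).
The contrapositive of premise 9 (O(not audit_deed -> not escalate_complaint)) is O(escalate_complaint -> audit_deed), and O(escalate_complaint) is already established, so O(audit_deed).
So O(audit_deed) holds — audit_deed is obligatory. None of the other listed options is made obligatory by any chain of premises.

audit_deed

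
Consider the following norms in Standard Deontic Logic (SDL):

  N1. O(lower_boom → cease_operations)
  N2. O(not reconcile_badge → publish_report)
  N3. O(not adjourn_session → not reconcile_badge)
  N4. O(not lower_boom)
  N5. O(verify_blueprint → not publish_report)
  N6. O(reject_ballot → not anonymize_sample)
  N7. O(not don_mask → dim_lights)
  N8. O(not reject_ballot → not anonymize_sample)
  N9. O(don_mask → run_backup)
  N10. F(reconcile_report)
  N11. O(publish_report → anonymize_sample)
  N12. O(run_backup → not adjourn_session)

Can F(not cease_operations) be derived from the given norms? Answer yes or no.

Premise 1 is O(lower_boom → cease_operations), but O(lower_boom) is not derivable from the premises, so it does not yield O(cease_operations).
No other premise forces O(cease_operations). An ideal world satisfying every premise can still have not cease_operations true, so F(not cease_operations) is not derivable.

No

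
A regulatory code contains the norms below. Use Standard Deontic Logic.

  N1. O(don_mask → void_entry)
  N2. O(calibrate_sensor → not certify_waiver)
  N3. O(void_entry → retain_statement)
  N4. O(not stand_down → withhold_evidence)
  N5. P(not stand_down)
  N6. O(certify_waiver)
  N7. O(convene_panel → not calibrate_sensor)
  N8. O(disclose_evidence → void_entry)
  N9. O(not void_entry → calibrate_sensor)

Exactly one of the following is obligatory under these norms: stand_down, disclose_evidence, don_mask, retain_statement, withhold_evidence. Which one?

retain_statement

From premise 6 we have O(certify_waiver).
Premise 2 is O(calibrate_sensor → not certify_waiver); contrapositively O(certify_waiver → not calibrate_sensor). Since O(certify_waiver) holds, K gives O(not calibrate_sensor).
The contrapositive of premise 9 (O(not void_entry → calibrate_sensor)) is O(not calibrate_sensor → void_entry), and O(not calibrate_sensor) is already established, so O(void_entry).
With premise 3, O(void_entry → retain_statement), the K-axiom yields O(retain_statement).
So O(retain_statement) holds — retain_statement is obligatory. None of the other listed options is made obligatory by any chain of premises.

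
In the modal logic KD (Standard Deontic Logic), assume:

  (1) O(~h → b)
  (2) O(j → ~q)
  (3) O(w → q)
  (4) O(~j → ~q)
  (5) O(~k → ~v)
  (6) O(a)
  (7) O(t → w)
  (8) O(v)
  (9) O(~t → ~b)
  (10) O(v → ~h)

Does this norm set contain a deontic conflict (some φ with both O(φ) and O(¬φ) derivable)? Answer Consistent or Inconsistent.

Inconsistent

Premises 2 and 4 are O(j → ~q) and O(~j → ~q); every ideal world satisfies j or ~j, so in either case ~q holds — hence O(~q).
Premise 3 is O(w → q); contrapositively O(~q → ~w). Since O(~q) holds, K gives O(~w).
Premise 7 is O(t → w); contrapositively O(~w → ~t). Since O(~w) holds, K gives O(~t).
From O(~t) and premise 9, O(~t → ~b), we obtain O(~b).
Premise 1 is O(~h → b); contrapositively O(~b → h). Since O(~b) holds, K gives O(h).
Premise 10 is O(v → ~h); contrapositively O(h → ~v). Since O(h) holds, K gives O(~v).
But premise 8 directly asserts O(v).
We now have both O(~v) and O(v) — v is simultaneously obligatory and forbidden, violating the D-axiom.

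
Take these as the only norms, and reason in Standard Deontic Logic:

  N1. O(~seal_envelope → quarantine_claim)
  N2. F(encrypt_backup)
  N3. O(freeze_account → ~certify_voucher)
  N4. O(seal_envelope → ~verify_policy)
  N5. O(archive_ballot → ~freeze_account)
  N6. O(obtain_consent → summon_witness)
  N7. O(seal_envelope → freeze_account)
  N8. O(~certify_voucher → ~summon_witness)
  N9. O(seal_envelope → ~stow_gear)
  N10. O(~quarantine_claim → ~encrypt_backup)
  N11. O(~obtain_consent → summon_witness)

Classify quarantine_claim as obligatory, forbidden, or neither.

Obligatory

Premises 11 and 6 cover both cases: O(~obtain_consent → summon_witness) and O(obtain_consent → summon_witness). Since ~obtain_consent ∨ obtain_consent is a tautology, O(summon_witness) follows.
The contrapositive of premise 8 (O(~certify_voucher → ~summon_witness)) is O(summon_witness → certify_voucher), and O(summon_witness) is already established, so O(certify_voucher).
Premise 3 is O(freeze_account → ~certify_voucher); contrapositively O(certify_voucher → ~freeze_account). Since O(certify_voucher) holds, K gives O(~freeze_account).
Premise 7 is O(seal_envelope → freeze_account); contrapositively O(~freeze_account → ~seal_envelope). Since O(~freeze_account) holds, K gives O(~seal_envelope).
With premise 1, O(~seal_envelope → quarantine_claim), the K-axiom yields O(quarantine_claim).
Premises 2, 4, 5, 9, 10 do not contribute to this derivation.
Hence quarantine_claim is obligatory.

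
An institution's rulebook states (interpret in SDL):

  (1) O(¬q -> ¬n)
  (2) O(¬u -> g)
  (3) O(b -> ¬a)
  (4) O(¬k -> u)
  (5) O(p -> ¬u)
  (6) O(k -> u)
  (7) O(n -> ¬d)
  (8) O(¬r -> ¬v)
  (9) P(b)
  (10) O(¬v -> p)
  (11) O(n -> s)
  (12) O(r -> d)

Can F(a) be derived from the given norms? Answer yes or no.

Premise 3 is O(b -> ¬a), but O(b) is not derivable from the premises (the permission P(b) asserts only ¬O(¬b), not O(b)), so it does not yield O(¬a).
No other premise forces O(¬a). An ideal world satisfying every premise can still have a true, so F(a) is not derivable.

No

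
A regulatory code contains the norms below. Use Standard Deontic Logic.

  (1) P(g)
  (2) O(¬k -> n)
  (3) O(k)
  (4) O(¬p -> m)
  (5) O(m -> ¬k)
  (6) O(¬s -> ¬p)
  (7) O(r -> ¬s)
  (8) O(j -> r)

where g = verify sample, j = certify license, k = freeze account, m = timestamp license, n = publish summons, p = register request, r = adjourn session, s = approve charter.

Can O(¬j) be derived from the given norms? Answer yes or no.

Premise 3 gives O(k).
The contrapositive of premise 5 (O(m -> ¬k)) is O(k -> ¬m), and O(k) is already established, so O(¬m).
Premise 4 is O(¬p -> m); contrapositively O(¬m -> p). Since O(¬m) holds, K gives O(p).
Premise 6, O(¬s -> ¬p), contraposes to O(p -> s); with O(p) we get O(s).
Premise 7, O(r -> ¬s), contraposes to O(s -> ¬r); with O(s) we get O(¬r).
Premise 8, O(j -> r), contraposes to O(¬r -> ¬j); with O(¬r) we get O(¬j).
Premises 1, 2 do not contribute to this derivation.
So O(¬j) follows.

Yes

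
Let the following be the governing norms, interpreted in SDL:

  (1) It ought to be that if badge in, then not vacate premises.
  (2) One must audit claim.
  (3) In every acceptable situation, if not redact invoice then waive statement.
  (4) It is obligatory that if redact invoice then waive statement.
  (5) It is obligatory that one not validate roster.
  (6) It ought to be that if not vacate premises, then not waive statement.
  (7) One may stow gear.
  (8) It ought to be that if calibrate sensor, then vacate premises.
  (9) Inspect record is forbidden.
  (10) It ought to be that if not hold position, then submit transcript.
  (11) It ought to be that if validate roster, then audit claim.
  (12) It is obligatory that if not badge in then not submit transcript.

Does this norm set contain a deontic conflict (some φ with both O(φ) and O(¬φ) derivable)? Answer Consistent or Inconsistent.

Premise 11 is O(validate_roster → audit_claim); even if O(audit_claim) held, inferring O(validate_roster) would be affirming the consequent — invalid.
So O(validate_roster) is not derivable, and the apparent clash with O(¬validate_roster) does not arise.
A world satisfying every obligation exists (e.g. audit_claim=true, badge_in=false, calibrate_sensor=false, hold_position=true, inspect_record=false, redact_invoice=false, stow_gear=false, submit_transcript=false, vacate_premises=true, validate_roster=false, waive_statement=true); no atom is both obligatory and forbidden, so the set is consistent.

Consistent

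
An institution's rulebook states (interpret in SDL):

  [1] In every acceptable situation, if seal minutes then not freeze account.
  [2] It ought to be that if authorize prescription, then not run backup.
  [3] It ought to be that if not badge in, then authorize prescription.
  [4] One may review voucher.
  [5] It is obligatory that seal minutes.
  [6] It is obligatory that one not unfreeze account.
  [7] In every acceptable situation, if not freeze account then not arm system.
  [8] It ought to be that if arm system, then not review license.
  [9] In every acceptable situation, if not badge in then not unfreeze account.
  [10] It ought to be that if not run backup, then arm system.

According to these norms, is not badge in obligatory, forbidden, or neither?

Forbidden

Premise 5 states O(seal_minutes) outright.
Applying K to premise 1 (O(seal_minutes → ¬freeze_account)) and O(seal_minutes) yields O(¬freeze_account).
Premise 7 is O(¬freeze_account → ¬arm_system); since O(¬freeze_account), deontic closure gives O(¬arm_system).
Premise 10 is O(¬run_backup → arm_system); contrapositively O(¬arm_system → run_backup). Since O(¬arm_system) holds, K gives O(run_backup).
The contrapositive of premise 2 (O(authorize_prescription → ¬run_backup)) is O(run_backup → ¬authorize_prescription), and O(run_backup) is already established, so O(¬authorize_prescription).
Premise 3, O(¬badge_in → authorize_prescription), contraposes to O(¬authorize_prescription → badge_in); with O(¬authorize_prescription) we get O(badge_in).
Premises 4, 6, 8, 9 do not contribute to this derivation.
Thus O(badge_in), which is F(¬badge_in): ¬badge_in is forbidden.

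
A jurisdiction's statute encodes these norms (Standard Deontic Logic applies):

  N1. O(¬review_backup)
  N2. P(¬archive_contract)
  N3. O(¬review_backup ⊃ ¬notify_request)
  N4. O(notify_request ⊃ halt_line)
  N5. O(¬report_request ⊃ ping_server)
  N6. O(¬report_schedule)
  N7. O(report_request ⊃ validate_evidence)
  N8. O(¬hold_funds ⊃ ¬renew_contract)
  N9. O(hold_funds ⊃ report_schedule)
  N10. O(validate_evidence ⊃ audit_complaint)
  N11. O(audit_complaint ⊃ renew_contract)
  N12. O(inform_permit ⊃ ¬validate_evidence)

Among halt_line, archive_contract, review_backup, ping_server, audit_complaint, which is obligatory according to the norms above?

From premise 6 we have O(¬report_schedule).
The contrapositive of premise 9 (O(hold_funds ⊃ report_schedule)) is O(¬report_schedule ⊃ ¬hold_funds), and O(¬report_schedule) is already established, so O(¬hold_funds).
From O(¬hold_funds) and premise 8, O(¬hold_funds ⊃ ¬renew_contract), we obtain O(¬renew_contract).
Premise 11 is O(audit_complaint ⊃ renew_contract); contrapositively O(¬renew_contract ⊃ ¬audit_complaint). Since O(¬renew_contract) holds, K gives O(¬audit_complaint).
The contrapositive of premise 10 (O(validate_evidence ⊃ audit_complaint)) is O(¬audit_complaint ⊃ ¬validate_evidence), and O(¬audit_complaint) is already established, so O(¬validate_evidence).
The contrapositive of premise 7 (O(report_request ⊃ validate_evidence)) is O(¬validate_evidence ⊃ ¬report_request), and O(¬validate_evidence) is already established, so O(¬report_request).
Premise 5 is O(¬report_request ⊃ ping_server); since O(¬report_request), deontic closure gives O(ping_server).
So O(ping_server) holds — ping_server is obligatory. None of the other listed options is made obligatory by any chain of premises.

ping_server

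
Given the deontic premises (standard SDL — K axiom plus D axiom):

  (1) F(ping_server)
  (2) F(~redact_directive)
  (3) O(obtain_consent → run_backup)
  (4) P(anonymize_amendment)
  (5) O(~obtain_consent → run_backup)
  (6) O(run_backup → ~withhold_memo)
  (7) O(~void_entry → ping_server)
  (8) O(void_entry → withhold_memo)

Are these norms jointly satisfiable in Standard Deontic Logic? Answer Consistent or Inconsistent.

Premises 3 and 5 are O(obtain_consent → run_backup) and O(~obtain_consent → run_backup); every ideal world satisfies obtain_consent or ~obtain_consent, so in either case run_backup holds — hence O(run_backup).
With premise 6, O(run_backup → ~withhold_memo), the K-axiom yields O(~withhold_memo).
Premise 8, O(void_entry → withhold_memo), contraposes to O(~withhold_memo → ~void_entry); with O(~withhold_memo) we get O(~void_entry).
Premise 7 is O(~void_entry → ping_server); since O(~void_entry), deontic closure gives O(ping_server).
But premise 1, F(ping_server), means O(~ping_server).
We now have both O(ping_server) and O(~ping_server) — ping_server is simultaneously obligatory and forbidden, violating the D-axiom.

Inconsistent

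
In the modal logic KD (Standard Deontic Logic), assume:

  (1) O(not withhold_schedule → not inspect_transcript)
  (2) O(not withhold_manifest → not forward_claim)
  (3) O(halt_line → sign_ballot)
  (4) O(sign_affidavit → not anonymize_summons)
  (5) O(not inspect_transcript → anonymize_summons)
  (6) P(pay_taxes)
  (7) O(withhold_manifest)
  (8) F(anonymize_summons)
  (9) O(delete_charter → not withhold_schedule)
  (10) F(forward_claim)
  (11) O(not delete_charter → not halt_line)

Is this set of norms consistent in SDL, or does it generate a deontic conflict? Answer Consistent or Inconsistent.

Premise 2 is O(not withhold_manifest → not forward_claim); even if O(not forward_claim) held, inferring O(not withhold_manifest) would be affirming the consequent — invalid.
So O(not withhold_manifest) is not derivable, and the apparent clash with O(withhold_manifest) does not arise.
A world satisfying every obligation exists (e.g. anonymize_summons=false, delete_charter=false, forward_claim=false, halt_line=false, inspect_transcript=true, pay_taxes=false, sign_affidavit=false, sign_ballot=false, withhold_manifest=true, withhold_schedule=true); no atom is both obligatory and forbidden, so the set is consistent.

Consistent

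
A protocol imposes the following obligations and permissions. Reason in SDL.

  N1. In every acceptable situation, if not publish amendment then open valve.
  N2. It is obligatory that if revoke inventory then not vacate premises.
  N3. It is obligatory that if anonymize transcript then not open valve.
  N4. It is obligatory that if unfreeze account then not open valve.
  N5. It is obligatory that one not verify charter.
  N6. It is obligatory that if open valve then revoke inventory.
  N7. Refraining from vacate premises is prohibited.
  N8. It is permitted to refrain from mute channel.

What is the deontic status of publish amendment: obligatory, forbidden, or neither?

Obligatory

Premise 7 is F(¬vacate_premises), i.e. O(vacate_premises).
The contrapositive of premise 2 (O(revoke_inventory → ¬vacate_premises)) is O(vacate_premises → ¬revoke_inventory), and O(vacate_premises) is already established, so O(¬revoke_inventory).
Premise 6, O(open_valve → revoke_inventory), contraposes to O(¬revoke_inventory → ¬open_valve); with O(¬revoke_inventory) we get O(¬open_valve).
Premise 1 is O(¬publish_amendment → open_valve); contrapositively O(¬open_valve → publish_amendment). Since O(¬open_valve) holds, K gives O(publish_amendment).
Premises 3, 4, 5, 8 do not contribute to this derivation.
Hence publish_amendment is obligatory.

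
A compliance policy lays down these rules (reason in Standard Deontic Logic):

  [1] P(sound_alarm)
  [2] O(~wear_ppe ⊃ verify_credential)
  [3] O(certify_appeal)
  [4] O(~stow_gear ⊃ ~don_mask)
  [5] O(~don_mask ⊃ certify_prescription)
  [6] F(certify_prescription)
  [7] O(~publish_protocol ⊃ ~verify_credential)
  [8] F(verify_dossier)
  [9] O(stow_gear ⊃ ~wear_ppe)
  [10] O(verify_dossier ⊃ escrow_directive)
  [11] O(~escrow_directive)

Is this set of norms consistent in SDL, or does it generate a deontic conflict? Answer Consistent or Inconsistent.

Premise 10 is O(verify_dossier ⊃ escrow_directive), but O(verify_dossier) is not derivable from the premises, so it does not yield O(escrow_directive).
So O(escrow_directive) is not derivable, and the apparent clash with O(~escrow_directive) does not arise.
A world satisfying every obligation exists (e.g. certify_appeal=true, certify_prescription=false, don_mask=true, escrow_directive=false, publish_protocol=true, sound_alarm=false, stow_gear=true, verify_credential=true, verify_dossier=false, wear_ppe=false); no atom is both obligatory and forbidden, so the set is consistent.

Consistent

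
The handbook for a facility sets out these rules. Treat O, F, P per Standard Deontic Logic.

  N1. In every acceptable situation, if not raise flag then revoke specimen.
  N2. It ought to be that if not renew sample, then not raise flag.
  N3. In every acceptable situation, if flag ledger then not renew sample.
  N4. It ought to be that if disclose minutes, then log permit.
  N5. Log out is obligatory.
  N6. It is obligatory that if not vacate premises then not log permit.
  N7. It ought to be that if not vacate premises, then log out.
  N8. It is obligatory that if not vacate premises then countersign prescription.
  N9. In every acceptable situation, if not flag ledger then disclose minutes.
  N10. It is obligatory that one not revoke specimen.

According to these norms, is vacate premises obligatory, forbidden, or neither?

Obligatory

Premise 10 states O(¬revoke_specimen) outright.
Premise 1, O(¬raise_flag → revoke_specimen), contraposes to O(¬revoke_specimen → raise_flag); with O(¬revoke_specimen) we get O(raise_flag).
The contrapositive of premise 2 (O(¬renew_sample → ¬raise_flag)) is O(raise_flag → renew_sample), and O(raise_flag) is already established, so O(renew_sample).
Premise 3 is O(flag_ledger → ¬renew_sample); contrapositively O(renew_sample → ¬flag_ledger). Since O(renew_sample) holds, K gives O(¬flag_ledger).
Premise 9 is O(¬flag_ledger → disclose_minutes); since O(¬flag_ledger), deontic closure gives O(disclose_minutes).
Applying K to premise 4 (O(disclose_minutes → log_permit)) and O(disclose_minutes) yields O(log_permit).
The contrapositive of premise 6 (O(¬vacate_premises → ¬log_permit)) is O(log_permit → vacate_premises), and O(log_permit) is already established, so O(vacate_premises).
Premises 5, 7, 8 do not contribute to this derivation.
Hence vacate_premises is obligatory.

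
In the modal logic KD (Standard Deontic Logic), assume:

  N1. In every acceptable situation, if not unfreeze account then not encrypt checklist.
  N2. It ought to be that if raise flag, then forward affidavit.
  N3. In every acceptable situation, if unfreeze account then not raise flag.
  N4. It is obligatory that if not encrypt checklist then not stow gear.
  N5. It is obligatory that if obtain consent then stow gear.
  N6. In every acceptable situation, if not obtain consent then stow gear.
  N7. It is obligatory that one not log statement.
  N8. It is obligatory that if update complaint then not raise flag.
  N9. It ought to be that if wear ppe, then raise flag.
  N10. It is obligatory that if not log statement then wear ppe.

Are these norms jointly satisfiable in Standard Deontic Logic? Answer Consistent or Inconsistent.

By case analysis on obtain_consent: premise 5 gives O(obtain_consent → stow_gear) and premise 6 gives O(¬obtain_consent → stow_gear), so O(stow_gear) either way.
Premise 4 is O(¬encrypt_checklist → ¬stow_gear); contrapositively O(stow_gear → encrypt_checklist). Since O(stow_gear) holds, K gives O(encrypt_checklist).
Premise 1 is O(¬unfreeze_account → ¬encrypt_checklist); contrapositively O(encrypt_checklist → unfreeze_account). Since O(encrypt_checklist) holds, K gives O(unfreeze_account).
Applying K to premise 3 (O(unfreeze_account → ¬raise_flag)) and O(unfreeze_account) yields O(¬raise_flag).
The contrapositive of premise 9 (O(wear_ppe → raise_flag)) is O(¬raise_flag → ¬wear_ppe), and O(¬raise_flag) is already established, so O(¬wear_ppe).
The contrapositive of premise 10 (O(¬log_statement → wear_ppe)) is O(¬wear_ppe → log_statement), and O(¬wear_ppe) is already established, so O(log_statement).
Yet premise 7 states O(¬log_statement).
We now have both O(log_statement) and O(¬log_statement) — log_statement is simultaneously obligatory and forbidden, violating the D-axiom.

Inconsistent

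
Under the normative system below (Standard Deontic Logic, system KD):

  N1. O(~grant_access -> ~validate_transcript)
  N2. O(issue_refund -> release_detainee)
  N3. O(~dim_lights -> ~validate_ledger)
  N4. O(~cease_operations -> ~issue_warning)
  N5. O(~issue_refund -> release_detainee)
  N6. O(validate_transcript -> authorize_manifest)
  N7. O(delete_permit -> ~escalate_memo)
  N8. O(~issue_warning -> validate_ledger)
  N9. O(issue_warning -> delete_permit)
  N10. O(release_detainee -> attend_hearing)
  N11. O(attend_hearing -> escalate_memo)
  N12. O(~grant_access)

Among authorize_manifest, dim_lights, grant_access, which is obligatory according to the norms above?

Premises 2 and 5 are O(issue_refund -> release_detainee) and O(~issue_refund -> release_detainee); every ideal world satisfies issue_refund or ~issue_refund, so in either case release_detainee holds — hence O(release_detainee).
With premise 10, O(release_detainee -> attend_hearing), the K-axiom yields O(attend_hearing).
With premise 11, O(attend_hearing -> escalate_memo), the K-axiom yields O(escalate_memo).
The contrapositive of premise 7 (O(delete_permit -> ~escalate_memo)) is O(escalate_memo -> ~delete_permit), and O(escalate_memo) is already established, so O(~delete_permit).
Premise 9 is O(issue_warning -> delete_permit); contrapositively O(~delete_permit -> ~issue_warning). Since O(~delete_permit) holds, K gives O(~issue_warning).
Applying K to premise 8 (O(~issue_warning -> validate_ledger)) and O(~issue_warning) yields O(validate_ledger).
Premise 3 is O(~dim_lights -> ~validate_ledger); contrapositively O(validate_ledger -> dim_lights). Since O(validate_ledger) holds, K gives O(dim_lights).
So O(dim_lights) holds — dim_lights is obligatory. None of the other listed options is made obligatory by any chain of premises.

dim_lights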